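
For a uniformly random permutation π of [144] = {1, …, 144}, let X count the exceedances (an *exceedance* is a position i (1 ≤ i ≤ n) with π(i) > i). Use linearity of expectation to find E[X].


Write X = Σ_{i=1}^{144} X_i, where X_i = 1_{π(i) > i}.
For each fixed i, π(i) is uniform over {1, …, 144} (marginal of a uniform permutation), so P[π(i) > i] = (n − i)/n. Summing: Σ_{i=1}^{144} (n − i)/n = (0 + 1 + … + 143)/144 = 144(144 − 1)/(2·144) = (144 − 1)/2.
Hence E[X] = Σ_{i=1}^{144} (144 − i)/144 = 143/2 ≈ 71.5000.

E[X] = 143/2 = 71.5000.


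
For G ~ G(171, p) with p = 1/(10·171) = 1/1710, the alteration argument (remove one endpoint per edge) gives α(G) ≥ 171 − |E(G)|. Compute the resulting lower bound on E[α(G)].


E[|E(G)|] = C(171, 2)·p = 14535 · (1/1710) = 17/2.
E[α(G)] ≥ n − E[|E(G)|] = 171 − 17/2 = 325/2.
Numerically: ≈ 162.500.
(This is only a lower bound; the true E[α(G)] may be larger.)

E[α(G)] ≥ 325/2 ≈ 162.500.


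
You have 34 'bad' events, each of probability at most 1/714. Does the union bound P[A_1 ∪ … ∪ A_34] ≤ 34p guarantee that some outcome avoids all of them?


Union bound: P[∪_{i=1}^{34} A_i] ≤ Σ_i P[A_i] ≤ 34·p = 34·(1/714) = 1/21.
Numerically: 1/21 ≈ 0.04762.
Is 1/21 < 1? YES.
Since P[∪ A_i] ≤ 1/21 < 1, the complement has P[∩ A_i^c] ≥ 1 − 1/21 = 20/21 > 0, so some outcome avoids every A_i.

34·p = 1/21 ≈ 0.04762; existence CERTIFIED by the union bound.


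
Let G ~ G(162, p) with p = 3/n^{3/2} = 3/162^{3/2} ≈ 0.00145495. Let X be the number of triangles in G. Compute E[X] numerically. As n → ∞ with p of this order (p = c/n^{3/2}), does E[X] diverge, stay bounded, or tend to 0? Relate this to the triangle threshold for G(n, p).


Number of potential triangles: C(162, 3) = 695520.
Each occurs with probability p³ ≈ (0.00145495)³ ≈ 3.07996796e-09.
By linearity: E[X] = C(162, 3)·p³ ≈ 695520 · 3.07996796e-09 ≈ 0.002142.
Since α = 3/2 > 1, p = c/n^{3/2} = o(1/n) is below the triangle threshold p ~ 1/n. Asymptotically E[X] ~ (c³/6)·n^{3(1−α)} = (3³/6)·n^{-1.5} → 0, so by Markov's inequality G has no triangles w.h.p.

E[X] ≈ 0.002142; in regime p = Θ(1/n^{3/2}) E[X] tends to 0 (below the triangle threshold p ~ 1/n).


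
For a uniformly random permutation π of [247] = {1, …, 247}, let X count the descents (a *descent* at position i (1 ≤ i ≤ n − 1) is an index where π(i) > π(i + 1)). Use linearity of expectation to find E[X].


Write X = Σ X_I over i = 1, …, 246, with X_I the indicator of one descent.
There are 246 indicators.
For each fixed i, the pair (π(i), π(i+1)) is a uniformly random ordered pair of distinct values from {1, …, 247}; by symmetry P[π(i) > π(i+1)] = 1/2.
By linearity: E[X] = 246 · (1/2) = (247 − 1) · (1/2) = 123 ≈ 123.0000.

E[X] = 123 = 123.0000.


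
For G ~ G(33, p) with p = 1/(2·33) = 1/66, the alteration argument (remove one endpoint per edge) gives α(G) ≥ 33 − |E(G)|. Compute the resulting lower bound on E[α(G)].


E[|E(G)|] = C(33, 2)·p = 528 · (1/66) = 8.
E[α(G)] ≥ n − E[|E(G)|] = 33 − 8 = 25.
Numerically: ≈ 25.000.
(This is only a lower bound; the true E[α(G)] may be larger.)

E[α(G)] ≥ 25 ≈ 25.000.


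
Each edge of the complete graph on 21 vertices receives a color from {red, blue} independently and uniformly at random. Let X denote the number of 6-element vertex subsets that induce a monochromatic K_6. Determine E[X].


Let X = Σ_S X_S over the C(21, 6) = 54264 subsets S of size 6, where X_S = 1 if the K_6 on S is monochromatic.
For a fixed S, the K_6 on S has C(6, 2) = 15 edges. P[all 15 edges red] = (1/2)^15, and likewise for blue, so P[monochromatic] = 2·(1/2)^15 = 2^{1 − 15} = 1/16384.
Summing: E[X] = C(21, 6) · 2^{1 − 15} = 54264 · 1/16384 = 6783/2048.
Numerically: E[X] ≈ 3.31201.

E[X] = C(21,6)·2^(1−C(6,2)) = 6783/2048 ≈ 3.31201.


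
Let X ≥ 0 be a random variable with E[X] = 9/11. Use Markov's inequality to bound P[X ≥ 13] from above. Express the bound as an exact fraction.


μ = E[X] = 9/11, a = 13.
Markov: P[X ≥ 13] ≤ μ/a = (9/11)/13 = 9/143.
Numerically: ≈ 0.06294.
(Since a = 13 > μ = 0.81818, the bound 9/143 is < 1 and informative.)

P[X ≥ 13] ≤ 9/143 ≈ 0.06294.


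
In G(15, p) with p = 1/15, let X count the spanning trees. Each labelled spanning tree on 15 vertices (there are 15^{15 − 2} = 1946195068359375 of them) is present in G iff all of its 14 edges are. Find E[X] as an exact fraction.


K_15 has 15^{15 − 2} = 1946195068359375 labelled spanning trees.
For each such spanning tree H, let X_H = 1 if all 14 edges of H are present in G. Then P[X_H = 1] = p^{14} = (1/15)^{14} = 1/29192926025390625.
By linearity of expectation: E[X] = Σ_H E[X_H] = 1946195068359375 · p^{14} = 1946195068359375 · 1/29192926025390625 = 1/15.
Numerically: E[X] ≈ 0.066667.

E[X] = 1946195068359375 · (1/15)^{14} = 1/15 ≈ 0.066667.


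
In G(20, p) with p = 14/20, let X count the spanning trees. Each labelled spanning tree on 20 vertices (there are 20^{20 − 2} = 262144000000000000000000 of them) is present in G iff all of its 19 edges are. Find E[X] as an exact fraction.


K_20 has 20^{20 − 2} = 262144000000000000000000 labelled spanning trees.
For each such spanning tree H, let X_H = 1 if all 19 edges of H are present in G. Then P[X_H = 1] = p^{19} = (7/10)^{19} = 11398895185373143/10000000000000000000.
Summing the indicators: E[X] = Σ_H E[X_H] = 262144000000000000000000 · p^{19} = 262144000000000000000000 · 11398895185373143/10000000000000000000 = 1494075989737228599296/5.
Numerically: E[X] ≈ 2.9882e+20.

E[X] = 262144000000000000000000 · (7/10)^{19} = 1494075989737228599296/5 ≈ 2.9882e+20.


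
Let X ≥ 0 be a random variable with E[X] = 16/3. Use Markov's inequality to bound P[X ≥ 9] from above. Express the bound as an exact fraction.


μ = E[X] = 16/3, a = 9.
Markov: P[X ≥ 9] ≤ μ/a = (16/3)/9 = 16/27.
Numerically: ≈ 0.592593.
(Since a = 9 > μ = 5.333333, the bound 16/27 is < 1 and informative.)

P[X ≥ 9] ≤ 16/27 ≈ 0.592593.


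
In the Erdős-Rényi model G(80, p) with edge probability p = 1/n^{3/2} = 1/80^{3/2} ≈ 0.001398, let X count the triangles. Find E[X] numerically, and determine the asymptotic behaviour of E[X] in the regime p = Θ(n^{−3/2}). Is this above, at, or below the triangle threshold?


Number of potential triangles: C(80, 3) = 82160.
Each occurs with probability p³ ≈ (0.001398)³ ≈ 2.729575e-09.
By linearity: E[X] = C(80, 3)·p³ ≈ 82160 · 2.729575e-09 ≈ 0.0002.
Since α = 3/2 > 1, p = c/n^{3/2} = o(1/n) is below the triangle threshold p ~ 1/n. Asymptotically E[X] ~ (c³/6)·n^{3(1−α)} = (1³/6)·n^{-1.5} → 0, so by Markov's inequality G has no triangles w.h.p.

E[X] ≈ 0.0002; in regime p = Θ(1/n^{3/2}) E[X] tends to 0 (below the triangle threshold p ~ 1/n).


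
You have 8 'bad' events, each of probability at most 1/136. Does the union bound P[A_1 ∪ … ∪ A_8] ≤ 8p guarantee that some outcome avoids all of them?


Union bound: P[∪_{i=1}^{8} A_i] ≤ Σ_i P[A_i] ≤ 8·p = 8·(1/136) = 1/17.
Numerically: 1/17 ≈ 0.059.
Is 1/17 < 1? YES.
Since P[∪ A_i] ≤ 1/17 < 1, the complement has P[∩ A_i^c] ≥ 1 − 1/17 = 16/17 > 0, so some outcome avoids every A_i.

8·p = 1/17 ≈ 0.059; existence CERTIFIED by the union bound.


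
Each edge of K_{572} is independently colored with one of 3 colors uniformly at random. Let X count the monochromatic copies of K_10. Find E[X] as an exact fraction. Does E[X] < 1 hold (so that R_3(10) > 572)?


E[X] = C(572, 10) · 3^{1 − 45} = 954640815642161682606 · 3^{−44} = 954640815642161682606/984770902183611232881.
As a reduced fraction: E[X] = 106071201738017964734/109418989131512359209 ≈ 0.96940.
Is E[X] < 1? YES.
Since E[X] < 1, there exists a 3-coloring of K_{572} with no monochromatic K_10; hence R_3(10) > 572.

E[X] = 106071201738017964734/109418989131512359209 ≈ 0.96940; E[X] < 1, so R_3(10) > 572.


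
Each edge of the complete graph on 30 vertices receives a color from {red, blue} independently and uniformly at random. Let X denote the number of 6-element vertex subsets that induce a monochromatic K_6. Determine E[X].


Let X = Σ_S X_S over the C(30, 6) = 593775 subsets S of size 6, where X_S = 1 if the K_6 on S is monochromatic.
For a fixed S, the K_6 on S has C(6, 2) = 15 edges. P[all 15 edges red] = (1/2)^15, and likewise for blue, so P[monochromatic] = 2·(1/2)^15 = 2^{1 − 15} = 1/16384.
By linearity: E[X] = C(30, 6) · 2^{1 − 15} = 593775 · 1/16384 = 593775/16384.
Numerically: E[X] ≈ 36.241.

E[X] = C(30,6)·2^(1−C(6,2)) = 593775/16384 ≈ 36.241.


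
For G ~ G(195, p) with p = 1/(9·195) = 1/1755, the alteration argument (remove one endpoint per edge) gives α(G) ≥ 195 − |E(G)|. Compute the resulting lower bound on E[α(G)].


E[|E(G)|] = C(195, 2)·p = 18915 · (1/1755) = 97/9.
E[α(G)] ≥ n − E[|E(G)|] = 195 − 97/9 = 1658/9.
Numerically: ≈ 184.222222.
(This is only a lower bound; the true E[α(G)] may be larger.)

E[α(G)] ≥ 1658/9 ≈ 184.222222.


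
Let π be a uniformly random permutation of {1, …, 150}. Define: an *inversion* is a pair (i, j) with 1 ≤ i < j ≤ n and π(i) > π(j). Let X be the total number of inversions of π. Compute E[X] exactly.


Write X = Σ X_I over the C(150, 2) = 11175 pairs i < j, with X_I the indicator of one inversion.
There are 11175 indicators.
For each fixed pair i < j, the values π(i) and π(j) are two distinct elements of {1, …, 150} in uniformly random order; by symmetry P[π(i) > π(j)] = 1/2.
By linearity: E[X] = 11175 · (1/2) = C(150, 2) · (1/2) = 11175/2 = 11175/2 ≈ 5587.50000.

E[X] = 11175/2 = 5587.50000.


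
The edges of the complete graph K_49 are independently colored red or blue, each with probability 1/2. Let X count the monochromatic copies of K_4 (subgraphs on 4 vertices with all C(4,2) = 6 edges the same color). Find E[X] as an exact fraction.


Let X = Σ_S X_S over the C(49, 4) = 211876 subsets S of size 4, where X_S = 1 if the K_4 on S is monochromatic.
For a fixed S, the K_4 on S has C(4, 2) = 6 edges. P[all 6 edges red] = (1/2)^6, and likewise for blue, so P[monochromatic] = 2·(1/2)^6 = 2^{1 − 6} = 1/32.
By linearity: E[X] = C(49, 4) · 2^{1 − 6} = 211876 · 1/32 = 52969/8.
Numerically: E[X] ≈ 6621.125000.

E[X] = C(49,4)·2^(1−C(4,2)) = 52969/8 ≈ 6621.125000.


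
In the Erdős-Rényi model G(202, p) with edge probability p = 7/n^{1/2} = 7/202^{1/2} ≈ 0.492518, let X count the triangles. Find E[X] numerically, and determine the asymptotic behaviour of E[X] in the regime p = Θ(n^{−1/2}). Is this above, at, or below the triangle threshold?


Number of potential triangles: C(202, 3) = 1353400.
Each occurs with probability p³ ≈ (0.492518)³ ≈ 1.19472256e-01.
By linearity: E[X] = C(202, 3)·p³ ≈ 1353400 · 1.19472256e-01 ≈ 161693.751754.
Since α = 1/2 < 1, p = c/n^{1/2} ≫ 1/n is above the triangle threshold p ~ 1/n. Asymptotically E[X] ~ (c³/6)·n^{3(1−α)} = (7³/6)·n^{1.5} → ∞; triangles are abundant w.h.p.

E[X] ≈ 161693.751754; in regime p = Θ(1/n^{1/2}) E[X] diverges (above the triangle threshold p ~ 1/n).


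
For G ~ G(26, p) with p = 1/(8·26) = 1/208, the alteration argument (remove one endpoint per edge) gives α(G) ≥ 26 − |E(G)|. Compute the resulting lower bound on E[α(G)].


E[|E(G)|] = C(26, 2)·p = 325 · (1/208) = 25/16.
E[α(G)] ≥ n − E[|E(G)|] = 26 − 25/16 = 391/16.
Numerically: ≈ 24.4375.
(This is only a lower bound; the true E[α(G)] may be larger.)

E[α(G)] ≥ 391/16 ≈ 24.4375.


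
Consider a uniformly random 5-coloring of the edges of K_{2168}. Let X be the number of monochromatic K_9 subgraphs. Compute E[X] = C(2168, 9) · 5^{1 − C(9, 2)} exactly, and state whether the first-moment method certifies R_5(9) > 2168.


E[X] = C(2168, 9) · 5^{1 − 36} = 2867804175977929537095120 · 5^{−35} = 2867804175977929537095120/2910383045673370361328125.
As a reduced fraction: E[X] = 573560835195585907419024/582076609134674072265625 ≈ 0.985370.
Is E[X] < 1? YES.
Since E[X] < 1, there exists a 5-coloring of K_{2168} with no monochromatic K_9; hence R_5(9) > 2168.

E[X] = 573560835195585907419024/582076609134674072265625 ≈ 0.985370; E[X] < 1, so R_5(9) > 2168.


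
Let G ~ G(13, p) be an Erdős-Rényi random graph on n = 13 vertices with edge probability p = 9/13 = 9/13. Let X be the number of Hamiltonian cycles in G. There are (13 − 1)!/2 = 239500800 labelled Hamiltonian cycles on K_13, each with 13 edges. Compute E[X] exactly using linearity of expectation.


K_13 has (13 − 1)!/2 = 239500800 labelled Hamiltonian cycles.
For each such Hamiltonian cycle H, let X_H = 1 if all 13 edges of H are present in G. Then P[X_H = 1] = p^{13} = (9/13)^{13} = 2541865828329/302875106592253.
By linearity: E[X] = Σ_H E[X_H] = 239500800 · p^{13} = 239500800 · 2541865828329/302875106592253 = 608778899377458163200/302875106592253.
Numerically: E[X] ≈ 2.01e+06.

E[X] = 239500800 · (9/13)^{13} = 608778899377458163200/302875106592253 ≈ 2.01e+06.


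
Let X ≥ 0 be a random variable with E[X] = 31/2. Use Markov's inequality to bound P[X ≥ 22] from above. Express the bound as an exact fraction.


μ = E[X] = 31/2, a = 22.
Markov: P[X ≥ 22] ≤ μ/a = (31/2)/22 = 31/44.
Numerically: ≈ 0.7045.
(Since a = 22 > μ = 15.5000, the bound 31/44 is < 1 and informative.)

P[X ≥ 22] ≤ 31/44 ≈ 0.7045.


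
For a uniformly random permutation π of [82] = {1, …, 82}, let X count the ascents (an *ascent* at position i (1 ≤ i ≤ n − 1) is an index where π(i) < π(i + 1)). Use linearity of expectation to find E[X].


Write X = Σ X_I over i = 1, …, 81, with X_I the indicator of one ascent.
There are 81 indicators.
For each fixed i, the pair (π(i), π(i+1)) is a uniformly random ordered pair of distinct values from {1, …, 82}; by symmetry P[π(i) < π(i+1)] = 1/2.
By linearity: E[X] = 81 · (1/2) = (82 − 1) · (1/2) = 81/2 ≈ 40.50000.

E[X] = 81/2 = 40.50000.


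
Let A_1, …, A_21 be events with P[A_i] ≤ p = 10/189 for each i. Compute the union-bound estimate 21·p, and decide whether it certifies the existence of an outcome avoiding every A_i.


Union bound: P[∪_{i=1}^{21} A_i] ≤ Σ_i P[A_i] ≤ 21·p = 21·(10/189) = 10/9.
Numerically: 10/9 ≈ 1.11111.
Is 10/9 < 1? NO.
Since the bound 10/9 is ≥ 1, the union bound is uninformative here; it does NOT by itself certify existence.

21·p = 10/9 ≈ 1.11111; existence NOT certified by the union bound.


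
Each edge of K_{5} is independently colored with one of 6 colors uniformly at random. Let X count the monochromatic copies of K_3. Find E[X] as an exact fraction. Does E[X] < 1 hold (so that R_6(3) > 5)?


E[X] = C(5, 3) · 6^{1 − 3} = 10 · 6^{−2} = 10/36.
As a reduced fraction: E[X] = 5/18 ≈ 0.27778.
Is E[X] < 1? YES.
Since E[X] < 1, there exists a 6-coloring of K_{5} with no monochromatic K_3; hence R_6(3) > 5.

E[X] = 5/18 ≈ 0.27778; E[X] < 1, so R_6(3) > 5.


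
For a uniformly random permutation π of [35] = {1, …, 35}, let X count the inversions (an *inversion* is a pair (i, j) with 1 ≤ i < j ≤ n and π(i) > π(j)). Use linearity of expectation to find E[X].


Write X = Σ X_I over the C(35, 2) = 595 pairs i < j, with X_I the indicator of one inversion.
There are 595 indicators.
For each fixed pair i < j, the values π(i) and π(j) are two distinct elements of {1, …, 35} in uniformly random order; by symmetry P[π(i) > π(j)] = 1/2.
By linearity: E[X] = 595 · (1/2) = C(35, 2) · (1/2) = 595/2 = 595/2 ≈ 297.50000.

E[X] = 595/2 = 297.50000.


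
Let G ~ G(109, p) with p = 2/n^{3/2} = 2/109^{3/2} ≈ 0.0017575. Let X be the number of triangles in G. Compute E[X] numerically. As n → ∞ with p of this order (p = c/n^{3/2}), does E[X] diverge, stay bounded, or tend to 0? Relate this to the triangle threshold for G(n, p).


Number of potential triangles: C(109, 3) = 209934.
Each occurs with probability p³ ≈ (0.0017575)³ ≈ 5.4283863e-09.
By linearity: E[X] = C(109, 3)·p³ ≈ 209934 · 5.4283863e-09 ≈ 0.00114.
Since α = 3/2 > 1, p = c/n^{3/2} = o(1/n) is below the triangle threshold p ~ 1/n. Asymptotically E[X] ~ (c³/6)·n^{3(1−α)} = (2³/6)·n^{-1.5} → 0, so by Markov's inequality G has no triangles w.h.p.

E[X] ≈ 0.00114; in regime p = Θ(1/n^{3/2}) E[X] tends to 0 (below the triangle threshold p ~ 1/n).


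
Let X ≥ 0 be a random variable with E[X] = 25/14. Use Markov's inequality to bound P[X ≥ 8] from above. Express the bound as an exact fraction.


μ = E[X] = 25/14, a = 8.
Markov: P[X ≥ 8] ≤ μ/a = (25/14)/8 = 25/112.
Numerically: ≈ 0.223.
(Since a = 8 > μ = 1.786, the bound 25/112 is < 1 and informative.)

P[X ≥ 8] ≤ 25/112 ≈ 0.223.


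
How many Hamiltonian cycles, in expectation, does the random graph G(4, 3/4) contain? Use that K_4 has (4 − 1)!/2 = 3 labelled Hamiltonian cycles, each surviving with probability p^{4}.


K_4 has (4 − 1)!/2 = 3 labelled Hamiltonian cycles.
For each such Hamiltonian cycle H, let X_H = 1 if all 4 edges of H are present in G. Then P[X_H = 1] = p^{4} = (3/4)^{4} = 81/256.
By linearity: E[X] = Σ_H E[X_H] = 3 · p^{4} = 3 · 81/256 = 243/256.
Numerically: E[X] ≈ 0.949219.

E[X] = 3 · (3/4)^{4} = 243/256 ≈ 0.949219.


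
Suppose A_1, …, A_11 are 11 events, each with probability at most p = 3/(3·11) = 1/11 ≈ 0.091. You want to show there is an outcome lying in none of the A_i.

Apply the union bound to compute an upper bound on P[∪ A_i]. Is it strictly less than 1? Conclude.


Union bound: P[∪_{i=1}^{11} A_i] ≤ Σ_i P[A_i] ≤ 11·p = 11·(1/11) = 1.
Numerically: 1 ≈ 1.000.
Is 1 < 1? NO.
Since the bound 1 is ≥ 1, the union bound is uninformative here; it does NOT by itself certify existence.

11·p = 1 ≈ 1.000; existence NOT certified by the union bound.


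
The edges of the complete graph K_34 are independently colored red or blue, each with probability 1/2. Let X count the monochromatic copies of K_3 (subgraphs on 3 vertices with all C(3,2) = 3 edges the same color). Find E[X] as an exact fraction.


Let X = Σ_S X_S over the C(34, 3) = 5984 subsets S of size 3, where X_S = 1 if the K_3 on S is monochromatic.
For a fixed S, the K_3 on S has C(3, 2) = 3 edges. P[all 3 edges red] = (1/2)^3, and likewise for blue, so P[monochromatic] = 2·(1/2)^3 = 2^{1 − 3} = 1/4.
Summing: E[X] = C(34, 3) · 2^{1 − 3} = 5984 · 1/4 = 1496.
Numerically: E[X] ≈ 1496.00000.

E[X] = C(34,3)·2^(1−C(3,2)) = 1496 ≈ 1496.00000.


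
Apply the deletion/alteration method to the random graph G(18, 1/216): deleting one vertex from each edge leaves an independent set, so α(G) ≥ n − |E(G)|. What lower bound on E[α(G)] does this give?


E[|E(G)|] = C(18, 2)·p = 153 · (1/216) = 17/24.
E[α(G)] ≥ n − E[|E(G)|] = 18 − 17/24 = 415/24.
Numerically: ≈ 17.291667.
(This is only a lower bound; the true E[α(G)] may be larger.)

E[α(G)] ≥ 415/24 ≈ 17.291667.


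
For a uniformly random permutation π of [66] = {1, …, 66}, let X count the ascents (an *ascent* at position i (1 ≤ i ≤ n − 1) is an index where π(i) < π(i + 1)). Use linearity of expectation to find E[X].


Write X = Σ X_I over i = 1, …, 65, with X_I the indicator of one ascent.
There are 65 indicators.
For each fixed i, the pair (π(i), π(i+1)) is a uniformly random ordered pair of distinct values from {1, …, 66}; by symmetry P[π(i) < π(i+1)] = 1/2.
By linearity: E[X] = 65 · (1/2) = (66 − 1) · (1/2) = 65/2 ≈ 32.50000.

E[X] = 65/2 = 32.50000.


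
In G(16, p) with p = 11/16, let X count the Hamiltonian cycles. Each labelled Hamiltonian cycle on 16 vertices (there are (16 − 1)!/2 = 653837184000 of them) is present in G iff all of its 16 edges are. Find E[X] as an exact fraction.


K_16 has (16 − 1)!/2 = 653837184000 labelled Hamiltonian cycles.
For each such Hamiltonian cycle H, let X_H = 1 if all 16 edges of H are present in G. Then P[X_H = 1] = p^{16} = (11/16)^{16} = 45949729863572161/18446744073709551616.
Summing the indicators: E[X] = Σ_H E[X_H] = 653837184000 · p^{16} = 653837184000 · 45949729863572161/18446744073709551616 = 29339494120662818290072875/18014398509481984.
Numerically: E[X] ≈ 1.63e+09.

E[X] = 653837184000 · (11/16)^{16} = 29339494120662818290072875/18014398509481984 ≈ 1.63e+09.


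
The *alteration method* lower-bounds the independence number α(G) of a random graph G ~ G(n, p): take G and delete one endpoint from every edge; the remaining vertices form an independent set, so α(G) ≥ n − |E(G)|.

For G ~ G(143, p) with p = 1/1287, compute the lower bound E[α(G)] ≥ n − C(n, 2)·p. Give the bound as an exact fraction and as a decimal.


E[|E(G)|] = C(143, 2)·p = 10153 · (1/1287) = 71/9.
E[α(G)] ≥ n − E[|E(G)|] = 143 − 71/9 = 1216/9.
Numerically: ≈ 135.11111.
(This is only a lower bound; the true E[α(G)] may be larger.)

E[α(G)] ≥ 1216/9 ≈ 135.11111.


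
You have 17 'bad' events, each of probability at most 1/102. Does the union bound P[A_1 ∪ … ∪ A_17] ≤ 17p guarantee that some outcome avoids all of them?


Union bound: P[∪_{i=1}^{17} A_i] ≤ Σ_i P[A_i] ≤ 17·p = 17·(1/102) = 1/6.
Numerically: 1/6 ≈ 0.166667.
Is 1/6 < 1? YES.
Since P[∪ A_i] ≤ 1/6 < 1, the complement has P[∩ A_i^c] ≥ 1 − 1/6 = 5/6 > 0, so some outcome avoids every A_i.

17·p = 1/6 ≈ 0.166667; existence CERTIFIED by the union bound.


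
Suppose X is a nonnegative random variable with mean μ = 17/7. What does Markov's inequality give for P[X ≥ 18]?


μ = E[X] = 17/7, a = 18.
Markov: P[X ≥ 18] ≤ μ/a = (17/7)/18 = 17/126.
Numerically: ≈ 0.135.
(Since a = 18 > μ = 2.429, the bound 17/126 is < 1 and informative.)

P[X ≥ 18] ≤ 17/126 ≈ 0.135.


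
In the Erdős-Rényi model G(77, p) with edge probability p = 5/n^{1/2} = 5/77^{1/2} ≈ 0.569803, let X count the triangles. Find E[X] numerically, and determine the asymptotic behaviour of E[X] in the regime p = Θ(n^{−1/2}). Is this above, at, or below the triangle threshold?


Number of potential triangles: C(77, 3) = 73150.
Each occurs with probability p³ ≈ (0.569803)³ ≈ 1.85000936e-01.
By linearity: E[X] = C(77, 3)·p³ ≈ 73150 · 1.85000936e-01 ≈ 13532.818455.
Since α = 1/2 < 1, p = c/n^{1/2} ≫ 1/n is above the triangle threshold p ~ 1/n. Asymptotically E[X] ~ (c³/6)·n^{3(1−α)} = (5³/6)·n^{1.5} → ∞; triangles are abundant w.h.p.

E[X] ≈ 13532.818455; in regime p = Θ(1/n^{1/2}) E[X] diverges (above the triangle threshold p ~ 1/n).


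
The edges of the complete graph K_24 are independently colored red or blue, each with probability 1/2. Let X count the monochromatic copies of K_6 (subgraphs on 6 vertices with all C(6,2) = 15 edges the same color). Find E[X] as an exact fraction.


Let X = Σ_S X_S over the C(24, 6) = 134596 subsets S of size 6, where X_S = 1 if the K_6 on S is monochromatic.
For a fixed S, the K_6 on S has C(6, 2) = 15 edges. P[all 15 edges red] = (1/2)^15, and likewise for blue, so P[monochromatic] = 2·(1/2)^15 = 2^{1 − 15} = 1/16384.
By linearity: E[X] = C(24, 6) · 2^{1 − 15} = 134596 · 1/16384 = 33649/4096.
Numerically: E[X] ≈ 8.215088.

E[X] = C(24,6)·2^(1−C(6,2)) = 33649/4096 ≈ 8.215088.


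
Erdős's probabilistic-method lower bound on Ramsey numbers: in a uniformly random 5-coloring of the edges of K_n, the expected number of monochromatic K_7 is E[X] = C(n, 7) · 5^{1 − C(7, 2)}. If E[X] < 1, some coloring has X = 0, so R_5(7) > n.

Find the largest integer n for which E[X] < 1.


We need C(n, 7) · 5^{1 − 21} < 1, i.e. C(n, 7) < 5^{21 − 1} = 95367431640625.
Check values of n near the boundary:
  n = 333: C(333, 7) = 84549532139028; 84549532139028 < 95367431640625? YES
  n = 334: C(334, 7) = 86359460961576; 86359460961576 < 95367431640625? YES
  n = 335: C(335, 7) = 88202498238195; 88202498238195 < 95367431640625? YES
  n = 336: C(336, 7) = 90079147136880; 90079147136880 < 95367431640625? YES
  n = 337: C(337, 7) = 91989916924632; 91989916924632 < 95367431640625? YES
  n = 338: C(338, 7) = 93935323022736; 93935323022736 < 95367431640625? YES
  n = 339: C(339, 7) = 95915887062372; 95915887062372 < 95367431640625? NO
  n = 340: C(340, 7) = 97932136940560; 97932136940560 < 95367431640625? NO
The largest n with C(n, 7) < 95367431640625 is n = 338 (where E[X] = 93935323022736/95367431640625 ≈ 0.985). Hence R_5(7) > 338, i.e. R_5(7) ≥ 339.

Largest n = 338; hence R_5(7) > 338.


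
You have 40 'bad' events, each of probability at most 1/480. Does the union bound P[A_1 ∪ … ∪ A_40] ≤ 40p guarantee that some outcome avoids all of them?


Union bound: P[∪_{i=1}^{40} A_i] ≤ Σ_i P[A_i] ≤ 40·p = 40·(1/480) = 1/12.
Numerically: 1/12 ≈ 0.0833333.
Is 1/12 < 1? YES.
Since P[∪ A_i] ≤ 1/12 < 1, the complement has P[∩ A_i^c] ≥ 1 − 1/12 = 11/12 > 0, so some outcome avoids every A_i.

40·p = 1/12 ≈ 0.0833333; existence CERTIFIED by the union bound.


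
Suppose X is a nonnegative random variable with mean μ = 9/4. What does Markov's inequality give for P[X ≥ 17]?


μ = E[X] = 9/4, a = 17.
Markov: P[X ≥ 17] ≤ μ/a = (9/4)/17 = 9/68.
Numerically: ≈ 0.1324.
(Since a = 17 > μ = 2.2500, the bound 9/68 is < 1 and informative.)

P[X ≥ 17] ≤ 9/68 ≈ 0.1324.


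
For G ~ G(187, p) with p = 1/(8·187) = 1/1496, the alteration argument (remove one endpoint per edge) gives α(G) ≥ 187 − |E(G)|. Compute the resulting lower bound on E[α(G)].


E[|E(G)|] = C(187, 2)·p = 17391 · (1/1496) = 93/8.
E[α(G)] ≥ n − E[|E(G)|] = 187 − 93/8 = 1403/8.
Numerically: ≈ 175.3750.
(This is only a lower bound; the true E[α(G)] may be larger.)

E[α(G)] ≥ 1403/8 ≈ 175.3750.


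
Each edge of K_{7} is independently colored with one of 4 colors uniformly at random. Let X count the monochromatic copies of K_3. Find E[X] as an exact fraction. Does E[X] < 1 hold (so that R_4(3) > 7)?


E[X] = C(7, 3) · 4^{1 − 3} = 35 · 4^{−2} = 35/16.
As a reduced fraction: E[X] = 35/16 ≈ 2.188.
Is E[X] < 1? NO.
Since E[X] ≥ 1, the first-moment bound is inconclusive at n = 7; it does NOT by itself certify R_4(3) > 7.

E[X] = 35/16 ≈ 2.188; E[X] ≥ 1; first-moment method inconclusive here.


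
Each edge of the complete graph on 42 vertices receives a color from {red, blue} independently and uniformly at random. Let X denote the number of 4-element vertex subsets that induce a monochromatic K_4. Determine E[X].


Let X = Σ_S X_S over the C(42, 4) = 111930 subsets S of size 4, where X_S = 1 if the K_4 on S is monochromatic.
For a fixed S, the K_4 on S has C(4, 2) = 6 edges. P[all 6 edges red] = (1/2)^6, and likewise for blue, so P[monochromatic] = 2·(1/2)^6 = 2^{1 − 6} = 1/32.
By linearity: E[X] = C(42, 4) · 2^{1 − 6} = 111930 · 1/32 = 55965/16.
Numerically: E[X] ≈ 3497.812500.

E[X] = C(42,4)·2^(1−C(4,2)) = 55965/16 ≈ 3497.812500.


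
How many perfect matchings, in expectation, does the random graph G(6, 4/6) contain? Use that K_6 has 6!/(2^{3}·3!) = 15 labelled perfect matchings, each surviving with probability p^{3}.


K_6 has 6!/(2^{3}·3!) = 15 labelled perfect matchings.
For each such perfect matching H, let X_H = 1 if all 3 edges of H are present in G. Then P[X_H = 1] = p^{3} = (2/3)^{3} = 8/27.
By linearity of expectation: E[X] = Σ_H E[X_H] = 15 · p^{3} = 15 · 8/27 = 40/9.
Numerically: E[X] ≈ 4.444.

E[X] = 15 · (2/3)^{3} = 40/9 ≈ 4.444.


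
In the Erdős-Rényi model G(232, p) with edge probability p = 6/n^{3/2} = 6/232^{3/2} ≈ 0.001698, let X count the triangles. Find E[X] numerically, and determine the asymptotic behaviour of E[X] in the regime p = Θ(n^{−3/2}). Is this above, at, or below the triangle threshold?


Number of potential triangles: C(232, 3) = 2054360.
Each occurs with probability p³ ≈ (0.001698)³ ≈ 4.895058e-09.
By linearity: E[X] = C(232, 3)·p³ ≈ 2054360 · 4.895058e-09 ≈ 0.0101.
Since α = 3/2 > 1, p = c/n^{3/2} = o(1/n) is below the triangle threshold p ~ 1/n. Asymptotically E[X] ~ (c³/6)·n^{3(1−α)} = (6³/6)·n^{-1.5} → 0, so by Markov's inequality G has no triangles w.h.p.

E[X] ≈ 0.0101; in regime p = Θ(1/n^{3/2}) E[X] tends to 0 (below the triangle threshold p ~ 1/n).


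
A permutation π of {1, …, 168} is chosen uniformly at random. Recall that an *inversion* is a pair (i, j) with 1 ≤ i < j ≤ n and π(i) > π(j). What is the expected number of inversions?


Write X = Σ X_I over the C(168, 2) = 14028 pairs i < j, with X_I the indicator of one inversion.
There are 14028 indicators.
For each fixed pair i < j, the values π(i) and π(j) are two distinct elements of {1, …, 168} in uniformly random order; by symmetry P[π(i) > π(j)] = 1/2.
By linearity: E[X] = 14028 · (1/2) = C(168, 2) · (1/2) = 14028/2 = 7014 ≈ 7014.00000.

E[X] = 7014 = 7014.00000.


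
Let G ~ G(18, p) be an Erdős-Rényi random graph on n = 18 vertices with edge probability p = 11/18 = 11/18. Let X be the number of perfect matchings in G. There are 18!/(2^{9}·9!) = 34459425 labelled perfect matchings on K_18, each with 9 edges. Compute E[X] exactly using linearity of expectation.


K_18 has 18!/(2^{9}·9!) = 34459425 labelled perfect matchings.
For each such perfect matching H, let X_H = 1 if all 9 edges of H are present in G. Then P[X_H = 1] = p^{9} = (11/18)^{9} = 2357947691/198359290368.
Summing the indicators: E[X] = Σ_H E[X_H] = 34459425 · p^{9} = 34459425 · 2357947691/198359290368 = 1003129896443675/2448880128.
Numerically: E[X] ≈ 4.1e+05.

E[X] = 34459425 · (11/18)^{9} = 1003129896443675/2448880128 ≈ 4.1e+05.


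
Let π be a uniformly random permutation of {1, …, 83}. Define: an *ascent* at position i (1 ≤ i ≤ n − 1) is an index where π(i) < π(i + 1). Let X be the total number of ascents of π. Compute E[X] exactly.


Write X = Σ X_I over i = 1, …, 82, with X_I the indicator of one ascent.
There are 82 indicators.
For each fixed i, the pair (π(i), π(i+1)) is a uniformly random ordered pair of distinct values from {1, …, 83}; by symmetry P[π(i) < π(i+1)] = 1/2.
By linearity: E[X] = 82 · (1/2) = (83 − 1) · (1/2) = 41 ≈ 41.000000.

E[X] = 41 = 41.000000.


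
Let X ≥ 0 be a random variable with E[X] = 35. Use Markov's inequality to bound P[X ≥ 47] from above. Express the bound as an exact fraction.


μ = E[X] = 35, a = 47.
Markov: P[X ≥ 47] ≤ μ/a = (35)/47 = 35/47.
Numerically: ≈ 0.745.
(Since a = 47 > μ = 35.000, the bound 35/47 is < 1 and informative.)

P[X ≥ 47] ≤ 35/47 ≈ 0.745.


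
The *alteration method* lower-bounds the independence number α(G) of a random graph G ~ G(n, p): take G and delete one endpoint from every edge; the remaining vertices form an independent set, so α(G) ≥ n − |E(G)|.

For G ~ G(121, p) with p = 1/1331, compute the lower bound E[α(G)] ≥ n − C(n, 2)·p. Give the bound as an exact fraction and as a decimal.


E[|E(G)|] = C(121, 2)·p = 7260 · (1/1331) = 60/11.
E[α(G)] ≥ n − E[|E(G)|] = 121 − 60/11 = 1271/11.
Numerically: ≈ 115.545455.
(This is only a lower bound; the true E[α(G)] may be larger.)

E[α(G)] ≥ 1271/11 ≈ 115.545455.


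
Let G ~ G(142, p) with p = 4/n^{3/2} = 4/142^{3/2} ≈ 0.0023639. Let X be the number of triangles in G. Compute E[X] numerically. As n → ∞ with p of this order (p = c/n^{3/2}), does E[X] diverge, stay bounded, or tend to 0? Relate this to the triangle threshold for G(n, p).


Number of potential triangles: C(142, 3) = 467180.
Each occurs with probability p³ ≈ (0.0023639)³ ≈ 1.3209380e-08.
By linearity: E[X] = C(142, 3)·p³ ≈ 467180 · 1.3209380e-08 ≈ 0.00617.
Since α = 3/2 > 1, p = c/n^{3/2} = o(1/n) is below the triangle threshold p ~ 1/n. Asymptotically E[X] ~ (c³/6)·n^{3(1−α)} = (4³/6)·n^{-1.5} → 0, so by Markov's inequality G has no triangles w.h.p.

E[X] ≈ 0.00617; in regime p = Θ(1/n^{3/2}) E[X] tends to 0 (below the triangle threshold p ~ 1/n).


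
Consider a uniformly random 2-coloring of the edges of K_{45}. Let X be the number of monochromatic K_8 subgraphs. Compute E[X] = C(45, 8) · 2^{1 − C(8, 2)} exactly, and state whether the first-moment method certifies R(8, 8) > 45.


E[X] = C(45, 8) · 2^{1 − 28} = 215553195 · 2^{−27} = 215553195/134217728.
As a reduced fraction: E[X] = 215553195/134217728 ≈ 1.60600.
Is E[X] < 1? NO.
Since E[X] ≥ 1, the first-moment bound is inconclusive at n = 45; it does NOT by itself certify R(8, 8) > 45.

E[X] = 215553195/134217728 ≈ 1.60600; E[X] ≥ 1; first-moment method inconclusive here.


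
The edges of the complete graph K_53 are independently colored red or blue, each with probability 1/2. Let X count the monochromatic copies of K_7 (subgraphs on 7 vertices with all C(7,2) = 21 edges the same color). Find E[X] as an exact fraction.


Let X = Σ_S X_S over the C(53, 7) = 154143080 subsets S of size 7, where X_S = 1 if the K_7 on S is monochromatic.
For a fixed S, the K_7 on S has C(7, 2) = 21 edges. P[all 21 edges red] = (1/2)^21, and likewise for blue, so P[monochromatic] = 2·(1/2)^21 = 2^{1 − 21} = 1/1048576.
By linearity of expectation: E[X] = C(53, 7) · 2^{1 − 21} = 154143080 · 1/1048576 = 19267885/131072.
Numerically: E[X] ≈ 147.00230.

E[X] = C(53,7)·2^(1−C(7,2)) = 19267885/131072 ≈ 147.00230.


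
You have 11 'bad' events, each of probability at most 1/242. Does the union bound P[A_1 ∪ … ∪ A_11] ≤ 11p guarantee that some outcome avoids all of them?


Union bound: P[∪_{i=1}^{11} A_i] ≤ Σ_i P[A_i] ≤ 11·p = 11·(1/242) = 1/22.
Numerically: 1/22 ≈ 0.045455.
Is 1/22 < 1? YES.
Since P[∪ A_i] ≤ 1/22 < 1, the complement has P[∩ A_i^c] ≥ 1 − 1/22 = 21/22 > 0, so some outcome avoids every A_i.

11·p = 1/22 ≈ 0.045455; existence CERTIFIED by the union bound.


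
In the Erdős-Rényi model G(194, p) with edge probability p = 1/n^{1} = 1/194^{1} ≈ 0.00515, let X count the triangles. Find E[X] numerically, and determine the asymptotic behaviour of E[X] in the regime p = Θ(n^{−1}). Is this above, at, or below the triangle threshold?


Number of potential triangles: C(194, 3) = 1198144.
Each occurs with probability p³ ≈ (0.00515)³ ≈ 1.36960e-07.
By linearity: E[X] = C(194, 3)·p³ ≈ 1198144 · 1.36960e-07 ≈ 0.164.
Here α = 1, so p = 1/n is exactly at the triangle threshold p ~ 1/n. Asymptotically E[X] → c³/6 = 1³/6 = 1/6 ≈ 0.167, a bounded constant. In this regime the triangle count is asymptotically Poisson(c³/6).

E[X] ≈ 0.164; in regime p = Θ(1/n^{1}) E[X] stays bounded (at the triangle threshold p ~ 1/n).


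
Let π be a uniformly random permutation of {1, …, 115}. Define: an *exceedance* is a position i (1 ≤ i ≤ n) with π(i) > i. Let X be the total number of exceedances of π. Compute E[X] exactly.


Write X = Σ_{i=1}^{115} X_i, where X_i = 1_{π(i) > i}.
For each fixed i, π(i) is uniform over {1, …, 115} (marginal of a uniform permutation), so P[π(i) > i] = (n − i)/n. Summing: Σ_{i=1}^{115} (n − i)/n = (0 + 1 + … + 114)/115 = 115(115 − 1)/(2·115) = (115 − 1)/2.
Hence E[X] = Σ_{i=1}^{115} (115 − i)/115 = 57 ≈ 57.000.

E[X] = 57 = 57.000.


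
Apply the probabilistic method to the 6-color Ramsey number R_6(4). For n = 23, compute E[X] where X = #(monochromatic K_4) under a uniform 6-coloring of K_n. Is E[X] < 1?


E[X] = C(23, 4) · 6^{1 − 6} = 8855 · 6^{−5} = 8855/7776.
As a reduced fraction: E[X] = 8855/7776 ≈ 1.13876.
Is E[X] < 1? NO.
Since E[X] ≥ 1, the first-moment bound is inconclusive at n = 23; it does NOT by itself certify R_6(4) > 23.

E[X] = 8855/7776 ≈ 1.13876; E[X] ≥ 1; first-moment method inconclusive here.


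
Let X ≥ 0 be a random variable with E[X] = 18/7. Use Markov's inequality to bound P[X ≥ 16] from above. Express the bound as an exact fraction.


μ = E[X] = 18/7, a = 16.
Markov: P[X ≥ 16] ≤ μ/a = (18/7)/16 = 9/56.
Numerically: ≈ 0.160714.
(Since a = 16 > μ = 2.571429, the bound 9/56 is < 1 and informative.)

P[X ≥ 16] ≤ 9/56 ≈ 0.160714.


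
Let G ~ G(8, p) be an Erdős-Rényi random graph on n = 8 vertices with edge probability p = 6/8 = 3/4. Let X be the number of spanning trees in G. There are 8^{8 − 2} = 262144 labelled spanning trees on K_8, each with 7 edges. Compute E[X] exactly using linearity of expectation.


K_8 has 8^{8 − 2} = 262144 labelled spanning trees.
For each such spanning tree H, let X_H = 1 if all 7 edges of H are present in G. Then P[X_H = 1] = p^{7} = (3/4)^{7} = 2187/16384.
By linearity of expectation: E[X] = Σ_H E[X_H] = 262144 · p^{7} = 262144 · 2187/16384 = 34992.
Numerically: E[X] ≈ 34992.

E[X] = 262144 · (3/4)^{7} = 34992 ≈ 34992.


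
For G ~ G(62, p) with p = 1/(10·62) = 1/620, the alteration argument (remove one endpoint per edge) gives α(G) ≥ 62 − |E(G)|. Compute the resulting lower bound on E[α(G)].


E[|E(G)|] = C(62, 2)·p = 1891 · (1/620) = 61/20.
E[α(G)] ≥ n − E[|E(G)|] = 62 − 61/20 = 1179/20.
Numerically: ≈ 58.950000.
(This is only a lower bound; the true E[α(G)] may be larger.)

E[α(G)] ≥ 1179/20 ≈ 58.950000.


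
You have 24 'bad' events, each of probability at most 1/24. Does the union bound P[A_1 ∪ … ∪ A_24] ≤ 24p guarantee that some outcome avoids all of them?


Union bound: P[∪_{i=1}^{24} A_i] ≤ Σ_i P[A_i] ≤ 24·p = 24·(1/24) = 1.
Numerically: 1 ≈ 1.00000.
Is 1 < 1? NO.
Since the bound 1 is ≥ 1, the union bound is uninformative here; it does NOT by itself certify existence.

24·p = 1 ≈ 1.00000; existence NOT certified by the union bound.


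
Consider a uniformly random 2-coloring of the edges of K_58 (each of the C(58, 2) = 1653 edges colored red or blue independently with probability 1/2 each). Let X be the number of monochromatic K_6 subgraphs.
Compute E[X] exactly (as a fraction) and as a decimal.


Let X = Σ_S X_S over the C(58, 6) = 40475358 subsets S of size 6, where X_S = 1 if the K_6 on S is monochromatic.
For a fixed S, the K_6 on S has C(6, 2) = 15 edges. P[all 15 edges red] = (1/2)^15, and likewise for blue, so P[monochromatic] = 2·(1/2)^15 = 2^{1 − 15} = 1/16384.
By linearity: E[X] = C(58, 6) · 2^{1 − 15} = 40475358 · 1/16384 = 20237679/8192.
Numerically: E[X] ≈ 2470.4198.

E[X] = C(58,6)·2^(1−C(6,2)) = 20237679/8192 ≈ 2470.4198.


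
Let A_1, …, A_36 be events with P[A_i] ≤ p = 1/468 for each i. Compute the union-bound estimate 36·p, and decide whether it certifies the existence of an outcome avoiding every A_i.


Union bound: P[∪_{i=1}^{36} A_i] ≤ Σ_i P[A_i] ≤ 36·p = 36·(1/468) = 1/13.
Numerically: 1/13 ≈ 0.077.
Is 1/13 < 1? YES.
Since P[∪ A_i] ≤ 1/13 < 1, the complement has P[∩ A_i^c] ≥ 1 − 1/13 = 12/13 > 0, so some outcome avoids every A_i.

36·p = 1/13 ≈ 0.077; existence CERTIFIED by the union bound.


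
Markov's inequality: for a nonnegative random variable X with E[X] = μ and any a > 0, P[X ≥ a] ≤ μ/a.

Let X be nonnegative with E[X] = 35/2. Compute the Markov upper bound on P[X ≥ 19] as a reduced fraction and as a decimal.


μ = E[X] = 35/2, a = 19.
Markov: P[X ≥ 19] ≤ μ/a = (35/2)/19 = 35/38.
Numerically: ≈ 0.921053.
(Since a = 19 > μ = 17.500000, the bound 35/38 is < 1 and informative.)

P[X ≥ 19] ≤ 35/38 ≈ 0.921053.


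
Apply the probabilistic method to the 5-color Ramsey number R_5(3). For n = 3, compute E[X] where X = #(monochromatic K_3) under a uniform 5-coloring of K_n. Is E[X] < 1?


E[X] = C(3, 3) · 5^{1 − 3} = 1 · 5^{−2} = 1/25.
As a reduced fraction: E[X] = 1/25 ≈ 0.040000.
Is E[X] < 1? YES.
Since E[X] < 1, there exists a 5-coloring of K_{3} with no monochromatic K_3; hence R_5(3) > 3.

E[X] = 1/25 ≈ 0.040000; E[X] < 1, so R_5(3) > 3.


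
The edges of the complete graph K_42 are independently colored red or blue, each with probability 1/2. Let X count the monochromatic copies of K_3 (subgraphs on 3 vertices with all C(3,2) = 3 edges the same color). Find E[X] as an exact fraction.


Let X = Σ_S X_S over the C(42, 3) = 11480 subsets S of size 3, where X_S = 1 if the K_3 on S is monochromatic.
For a fixed S, the K_3 on S has C(3, 2) = 3 edges. P[all 3 edges red] = (1/2)^3, and likewise for blue, so P[monochromatic] = 2·(1/2)^3 = 2^{1 − 3} = 1/4.
By linearity: E[X] = C(42, 3) · 2^{1 − 3} = 11480 · 1/4 = 2870.
Numerically: E[X] ≈ 2870.000000.

E[X] = C(42,3)·2^(1−C(3,2)) = 2870 ≈ 2870.000000.
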